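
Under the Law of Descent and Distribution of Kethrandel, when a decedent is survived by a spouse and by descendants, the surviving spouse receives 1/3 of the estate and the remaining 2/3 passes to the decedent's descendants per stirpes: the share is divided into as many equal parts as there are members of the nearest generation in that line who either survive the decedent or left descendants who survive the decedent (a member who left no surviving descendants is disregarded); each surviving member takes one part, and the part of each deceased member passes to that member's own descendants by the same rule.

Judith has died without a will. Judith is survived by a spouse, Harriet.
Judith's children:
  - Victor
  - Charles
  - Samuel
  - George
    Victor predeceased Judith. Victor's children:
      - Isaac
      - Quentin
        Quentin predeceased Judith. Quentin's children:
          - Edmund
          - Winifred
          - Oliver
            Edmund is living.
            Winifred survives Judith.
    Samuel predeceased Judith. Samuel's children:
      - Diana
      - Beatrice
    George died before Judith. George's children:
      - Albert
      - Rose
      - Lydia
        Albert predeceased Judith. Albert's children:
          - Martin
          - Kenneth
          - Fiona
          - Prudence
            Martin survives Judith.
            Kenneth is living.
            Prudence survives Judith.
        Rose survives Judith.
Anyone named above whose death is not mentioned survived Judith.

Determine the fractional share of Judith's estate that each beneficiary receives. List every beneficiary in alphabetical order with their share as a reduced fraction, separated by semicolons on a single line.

Beatrice 1/12; Charles 1/6; Diana 1/12; Edmund 1/36; Fiona 1/72; Harriet 1/3; Isaac 1/12; Kenneth 1/72; Lydia 1/18; Martin 1/72; Oliver 1/36; Prudence 1/72; Rose 1/18; Winifred 1/36

Harriet, as surviving spouse, takes 1/3.
The remaining 2/3 passes to Judith's descendants per stirpes.
The 2/3 is divided into 4 equal shares of 1/6 among Victor, Charles, Samuel, George.
Victor predeceased; the 1/6 allotted to Victor's branch passes to Victor's issue by representation.
The 1/6 is divided into 2 equal shares of 1/12 among Isaac, Quentin.
Isaac is living and takes 1/12.
Quentin predeceased; the 1/12 allotted to Quentin's branch passes to Quentin's issue by representation.
The 1/12 is divided into 3 equal shares of 1/36 among Edmund, Winifred, Oliver.
Edmund is living and takes 1/36.
Winifred is living and takes 1/36.
Oliver is living and takes 1/36.
Charles is living and takes 1/6.
Samuel predeceased; the 1/6 allotted to Samuel's branch passes to Samuel's issue by representation.
The 1/6 is divided into 2 equal shares of 1/12 among Diana, Beatrice.
Diana is living and takes 1/12.
Beatrice is living and takes 1/12.
George predeceased; the 1/6 allotted to George's branch passes to George's issue by representation.
The 1/6 is divided into 3 equal shares of 1/18 among Albert, Rose, Lydia.
Albert predeceased; the 1/18 allotted to Albert's branch passes to Albert's issue by representation.
The 1/18 is divided into 4 equal shares of 1/72 among Martin, Kenneth, Fiona, Prudence.
Martin is living and takes 1/72.
Kenneth is living and takes 1/72.
Fiona is living and takes 1/72.
Prudence is living and takes 1/72.
Rose is living and takes 1/18.
Lydia is living and takes 1/18.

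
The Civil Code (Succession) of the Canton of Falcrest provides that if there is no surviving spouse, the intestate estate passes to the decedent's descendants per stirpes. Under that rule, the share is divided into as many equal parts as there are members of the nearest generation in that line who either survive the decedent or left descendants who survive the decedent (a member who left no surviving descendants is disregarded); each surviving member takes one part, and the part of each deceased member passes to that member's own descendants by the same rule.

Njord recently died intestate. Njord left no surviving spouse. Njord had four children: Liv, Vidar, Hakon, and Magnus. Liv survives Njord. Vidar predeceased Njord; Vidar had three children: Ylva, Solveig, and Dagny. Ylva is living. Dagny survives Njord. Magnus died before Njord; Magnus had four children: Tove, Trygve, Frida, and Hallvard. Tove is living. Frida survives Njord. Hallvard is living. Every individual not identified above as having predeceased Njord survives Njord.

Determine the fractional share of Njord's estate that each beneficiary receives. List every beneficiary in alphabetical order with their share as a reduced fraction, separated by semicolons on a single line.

There is no surviving spouse, so the entire estate passes to Njord's descendants per stirpes.
The estate is divided into 4 equal shares of 1/4 among Liv, Vidar, Hakon, Magnus.
Liv is living and takes 1/4.
Vidar predeceased; the 1/4 allotted to Vidar's branch passes to Vidar's issue by representation.
The 1/4 is divided into 3 equal shares of 1/12 among Ylva, Solveig, Dagny.
Ylva is living and takes 1/12.
Solveig is living and takes 1/12.
Dagny is living and takes 1/12.
Hakon is living and takes 1/4.
Magnus predeceased; the 1/4 allotted to Magnus's branch passes to Magnus's issue by representation.
The 1/4 is divided into 4 equal shares of 1/16 among Tove, Trygve, Frida, Hallvard.
Tove is living and takes 1/16.
Trygve is living and takes 1/16.
Frida is living and takes 1/16.
Hallvard is living and takes 1/16.

Dagny 1/12; Frida 1/16; Hakon 1/4; Hallvard 1/16; Liv 1/4; Solveig 1/12; Tove 1/16; Trygve 1/16; Ylva 1/12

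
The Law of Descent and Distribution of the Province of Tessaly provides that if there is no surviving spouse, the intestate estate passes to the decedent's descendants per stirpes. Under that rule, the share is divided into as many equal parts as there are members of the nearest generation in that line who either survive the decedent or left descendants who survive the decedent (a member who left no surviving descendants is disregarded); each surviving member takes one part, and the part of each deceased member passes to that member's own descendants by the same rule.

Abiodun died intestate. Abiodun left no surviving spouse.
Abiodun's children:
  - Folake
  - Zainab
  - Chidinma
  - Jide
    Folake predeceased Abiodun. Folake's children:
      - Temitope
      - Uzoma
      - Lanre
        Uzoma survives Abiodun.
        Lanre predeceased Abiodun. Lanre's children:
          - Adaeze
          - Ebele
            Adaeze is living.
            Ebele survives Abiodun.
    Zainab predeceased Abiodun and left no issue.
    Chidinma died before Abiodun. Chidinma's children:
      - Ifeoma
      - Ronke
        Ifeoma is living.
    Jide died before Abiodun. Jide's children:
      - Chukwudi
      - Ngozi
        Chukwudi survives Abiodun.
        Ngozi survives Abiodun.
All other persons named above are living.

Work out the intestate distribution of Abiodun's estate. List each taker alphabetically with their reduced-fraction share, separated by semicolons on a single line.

There is no surviving spouse, so the entire estate passes to Abiodun's descendants per stirpes.
Zainab left no surviving issue, so that branch lapses and is disregarded.
The estate is divided into 3 equal shares of 1/3 among Folake, Chidinma, Jide.
Folake predeceased; the 1/3 allotted to Folake's branch passes to Folake's issue by representation.
The 1/3 is divided into 3 equal shares of 1/9 among Temitope, Uzoma, Lanre.
Temitope is living and takes 1/9.
Uzoma is living and takes 1/9.
Lanre predeceased; the 1/9 allotted to Lanre's branch passes to Lanre's issue by representation.
The 1/9 is divided into 2 equal shares of 1/18 among Adaeze, Ebele.
Adaeze is living and takes 1/18.
Ebele is living and takes 1/18.
Chidinma predeceased; the 1/3 allotted to Chidinma's branch passes to Chidinma's issue by representation.
The 1/3 is divided into 2 equal shares of 1/6 among Ifeoma, Ronke.
Ifeoma is living and takes 1/6.
Ronke is living and takes 1/6.
Jide predeceased; the 1/3 allotted to Jide's branch passes to Jide's issue by representation.
The 1/3 is divided into 2 equal shares of 1/6 among Chukwudi, Ngozi.
Chukwudi is living and takes 1/6.
Ngozi is living and takes 1/6.

Adaeze 1/18; Chukwudi 1/6; Ebele 1/18; Ifeoma 1/6; Ngozi 1/6; Ronke 1/6; Temitope 1/9; Uzoma 1/9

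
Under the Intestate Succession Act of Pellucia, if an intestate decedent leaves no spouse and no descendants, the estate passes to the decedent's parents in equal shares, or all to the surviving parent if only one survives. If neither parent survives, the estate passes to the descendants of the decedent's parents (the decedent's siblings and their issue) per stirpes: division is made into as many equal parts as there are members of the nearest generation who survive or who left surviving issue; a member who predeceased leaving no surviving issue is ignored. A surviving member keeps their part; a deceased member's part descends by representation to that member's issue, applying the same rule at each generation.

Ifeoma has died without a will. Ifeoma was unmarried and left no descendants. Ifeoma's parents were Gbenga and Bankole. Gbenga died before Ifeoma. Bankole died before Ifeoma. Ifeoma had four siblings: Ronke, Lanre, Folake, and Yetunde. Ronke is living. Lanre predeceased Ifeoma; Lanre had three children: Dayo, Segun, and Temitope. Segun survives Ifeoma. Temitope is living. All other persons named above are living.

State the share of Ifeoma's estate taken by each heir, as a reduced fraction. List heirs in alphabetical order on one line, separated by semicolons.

Dayo 1/12; Folake 1/4; Ronke 1/4; Segun 1/12; Temitope 1/12; Yetunde 1/4

Neither parent survives and there are no descendants, so the estate passes to Ifeoma's siblings and their issue per stirpes.
The estate is divided into 4 equal shares of 1/4 among Ronke, Lanre, Folake, Yetunde.
Ronke is living and takes 1/4.
Lanre predeceased; the 1/4 allotted to Lanre's branch passes to Lanre's issue by representation.
The 1/4 is divided into 3 equal shares of 1/12 among Dayo, Segun, Temitope.
Dayo is living and takes 1/12.
Segun is living and takes 1/12.
Temitope is living and takes 1/12.
Folake is living and takes 1/4.
Yetunde is living and takes 1/4.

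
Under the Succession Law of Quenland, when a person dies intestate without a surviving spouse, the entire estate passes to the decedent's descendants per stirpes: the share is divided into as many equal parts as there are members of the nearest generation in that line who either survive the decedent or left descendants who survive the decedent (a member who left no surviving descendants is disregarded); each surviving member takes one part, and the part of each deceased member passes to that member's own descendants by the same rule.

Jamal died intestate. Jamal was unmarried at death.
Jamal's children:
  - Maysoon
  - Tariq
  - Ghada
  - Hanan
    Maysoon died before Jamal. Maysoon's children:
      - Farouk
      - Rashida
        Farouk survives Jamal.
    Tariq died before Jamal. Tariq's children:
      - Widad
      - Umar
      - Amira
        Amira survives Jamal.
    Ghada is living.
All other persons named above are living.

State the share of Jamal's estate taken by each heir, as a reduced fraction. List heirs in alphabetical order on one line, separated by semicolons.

Amira 1/12; Farouk 1/8; Ghada 1/4; Hanan 1/4; Rashida 1/8; Umar 1/12; Widad 1/12

There is no surviving spouse, so the entire estate passes to Jamal's descendants per stirpes.
The estate is divided into 4 equal shares of 1/4 among Maysoon, Tariq, Ghada, Hanan.
Maysoon predeceased; the 1/4 allotted to Maysoon's branch passes to Maysoon's issue by representation.
The 1/4 is divided into 2 equal shares of 1/8 among Farouk, Rashida.
Farouk is living and takes 1/8.
Rashida is living and takes 1/8.
Tariq predeceased; the 1/4 allotted to Tariq's branch passes to Tariq's issue by representation.
The 1/4 is divided into 3 equal shares of 1/12 among Widad, Umar, Amira.
Widad is living and takes 1/12.
Umar is living and takes 1/12.
Amira is living and takes 1/12.
Ghada is living and takes 1/4.
Hanan is living and takes 1/4.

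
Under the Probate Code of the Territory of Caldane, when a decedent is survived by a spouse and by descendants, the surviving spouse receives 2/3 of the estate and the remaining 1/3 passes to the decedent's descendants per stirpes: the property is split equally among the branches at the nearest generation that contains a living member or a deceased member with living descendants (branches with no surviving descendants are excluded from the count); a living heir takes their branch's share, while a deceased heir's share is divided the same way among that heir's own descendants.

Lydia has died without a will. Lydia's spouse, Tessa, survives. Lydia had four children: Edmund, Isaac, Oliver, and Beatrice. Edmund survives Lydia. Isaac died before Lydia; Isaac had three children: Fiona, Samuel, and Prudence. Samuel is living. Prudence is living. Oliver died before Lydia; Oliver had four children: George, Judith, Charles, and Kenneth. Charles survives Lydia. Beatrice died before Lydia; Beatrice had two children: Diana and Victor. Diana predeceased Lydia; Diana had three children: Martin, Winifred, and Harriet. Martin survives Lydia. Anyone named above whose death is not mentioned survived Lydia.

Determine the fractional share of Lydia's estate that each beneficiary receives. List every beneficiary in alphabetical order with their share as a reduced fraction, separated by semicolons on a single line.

Charles 1/48; Edmund 1/12; Fiona 1/36; George 1/48; Harriet 1/72; Judith 1/48; Kenneth 1/48; Martin 1/72; Prudence 1/36; Samuel 1/36; Tessa 2/3; Victor 1/24; Winifred 1/72

Tessa, as surviving spouse, takes 2/3.
The remaining 1/3 passes to Lydia's descendants per stirpes.
The 1/3 is divided into 4 equal shares of 1/12 among Edmund, Isaac, Oliver, Beatrice.
Edmund is living and takes 1/12.
Isaac predeceased; the 1/12 allotted to Isaac's branch passes to Isaac's issue by representation.
The 1/12 is divided into 3 equal shares of 1/36 among Fiona, Samuel, Prudence.
Fiona is living and takes 1/36.
Samuel is living and takes 1/36.
Prudence is living and takes 1/36.
Oliver predeceased; the 1/12 allotted to Oliver's branch passes to Oliver's issue by representation.
The 1/12 is divided into 4 equal shares of 1/48 among George, Judith, Charles, Kenneth.
George is living and takes 1/48.
Judith is living and takes 1/48.
Charles is living and takes 1/48.
Kenneth is living and takes 1/48.
Beatrice predeceased; the 1/12 allotted to Beatrice's branch passes to Beatrice's issue by representation.
The 1/12 is divided into 2 equal shares of 1/24 among Diana, Victor.
Diana predeceased; the 1/24 allotted to Diana's branch passes to Diana's issue by representation.
The 1/24 is divided into 3 equal shares of 1/72 among Martin, Winifred, Harriet.
Martin is living and takes 1/72.
Winifred is living and takes 1/72.
Harriet is living and takes 1/72.
Victor is living and takes 1/24.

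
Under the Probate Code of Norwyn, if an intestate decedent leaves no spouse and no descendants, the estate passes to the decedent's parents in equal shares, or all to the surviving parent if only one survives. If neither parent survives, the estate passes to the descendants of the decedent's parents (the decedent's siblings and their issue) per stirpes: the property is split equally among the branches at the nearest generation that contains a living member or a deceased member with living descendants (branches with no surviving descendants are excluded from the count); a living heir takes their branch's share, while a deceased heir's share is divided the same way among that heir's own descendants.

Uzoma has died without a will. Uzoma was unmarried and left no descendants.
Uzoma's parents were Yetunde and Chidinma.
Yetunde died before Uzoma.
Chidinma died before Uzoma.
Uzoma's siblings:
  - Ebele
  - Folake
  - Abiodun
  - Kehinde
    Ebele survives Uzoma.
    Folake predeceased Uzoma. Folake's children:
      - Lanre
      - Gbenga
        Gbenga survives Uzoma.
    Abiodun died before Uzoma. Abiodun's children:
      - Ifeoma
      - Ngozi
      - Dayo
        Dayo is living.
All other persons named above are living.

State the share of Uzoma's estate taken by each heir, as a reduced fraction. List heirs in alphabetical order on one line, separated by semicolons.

Dayo 1/12; Ebele 1/4; Gbenga 1/8; Ifeoma 1/12; Kehinde 1/4; Lanre 1/8; Ngozi 1/12

Neither parent survives and there are no descendants, so the estate passes to Uzoma's siblings and their issue per stirpes.
The estate is divided into 4 equal shares of 1/4 among Ebele, Folake, Abiodun, Kehinde.
Ebele is living and takes 1/4.
Folake predeceased; the 1/4 allotted to Folake's branch passes to Folake's issue by representation.
The 1/4 is divided into 2 equal shares of 1/8 among Lanre, Gbenga.
Lanre is living and takes 1/8.
Gbenga is living and takes 1/8.
Abiodun predeceased; the 1/4 allotted to Abiodun's branch passes to Abiodun's issue by representation.
The 1/4 is divided into 3 equal shares of 1/12 among Ifeoma, Ngozi, Dayo.
Ifeoma is living and takes 1/12.
Ngozi is living and takes 1/12.
Dayo is living and takes 1/12.
Kehinde is living and takes 1/4.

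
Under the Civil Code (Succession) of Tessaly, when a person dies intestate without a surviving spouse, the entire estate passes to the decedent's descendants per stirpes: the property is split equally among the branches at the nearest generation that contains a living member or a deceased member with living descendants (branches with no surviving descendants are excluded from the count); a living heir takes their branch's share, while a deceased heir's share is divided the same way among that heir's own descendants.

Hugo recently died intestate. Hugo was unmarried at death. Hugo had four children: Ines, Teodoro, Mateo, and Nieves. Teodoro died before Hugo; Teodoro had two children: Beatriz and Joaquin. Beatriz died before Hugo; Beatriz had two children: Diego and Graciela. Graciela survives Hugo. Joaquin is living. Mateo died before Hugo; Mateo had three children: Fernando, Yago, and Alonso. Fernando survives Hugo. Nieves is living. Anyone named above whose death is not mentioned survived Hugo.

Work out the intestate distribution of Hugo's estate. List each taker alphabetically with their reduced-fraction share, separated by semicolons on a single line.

Alonso 1/12; Diego 1/16; Fernando 1/12; Graciela 1/16; Ines 1/4; Joaquin 1/8; Nieves 1/4; Yago 1/12

There is no surviving spouse, so the entire estate passes to Hugo's descendants per stirpes.
The estate is divided into 4 equal shares of 1/4 among Ines, Teodoro, Mateo, Nieves.
Ines is living and takes 1/4.
Teodoro predeceased; the 1/4 allotted to Teodoro's branch passes to Teodoro's issue by representation.
The 1/4 is divided into 2 equal shares of 1/8 among Beatriz, Joaquin.
Beatriz predeceased; the 1/8 allotted to Beatriz's branch passes to Beatriz's issue by representation.
The 1/8 is divided into 2 equal shares of 1/16 among Diego, Graciela.
Diego is living and takes 1/16.
Graciela is living and takes 1/16.
Joaquin is living and takes 1/8.
Mateo predeceased; the 1/4 allotted to Mateo's branch passes to Mateo's issue by representation.
The 1/4 is divided into 3 equal shares of 1/12 among Fernando, Yago, Alonso.
Fernando is living and takes 1/12.
Yago is living and takes 1/12.
Alonso is living and takes 1/12.
Nieves is living and takes 1/4.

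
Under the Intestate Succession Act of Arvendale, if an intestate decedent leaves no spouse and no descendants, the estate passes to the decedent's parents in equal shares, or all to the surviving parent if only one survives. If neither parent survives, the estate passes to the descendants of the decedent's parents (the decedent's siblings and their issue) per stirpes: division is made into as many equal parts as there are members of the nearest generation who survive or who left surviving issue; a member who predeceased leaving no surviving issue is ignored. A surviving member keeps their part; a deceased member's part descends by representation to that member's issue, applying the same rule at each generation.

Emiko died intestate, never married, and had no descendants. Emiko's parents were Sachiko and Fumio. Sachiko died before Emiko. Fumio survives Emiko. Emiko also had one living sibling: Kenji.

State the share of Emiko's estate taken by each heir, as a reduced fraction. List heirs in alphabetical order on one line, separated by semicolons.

Fumio 1

Only one parent, Fumio, survives, so Fumio takes the entire estate. The siblings take nothing because a surviving parent has priority.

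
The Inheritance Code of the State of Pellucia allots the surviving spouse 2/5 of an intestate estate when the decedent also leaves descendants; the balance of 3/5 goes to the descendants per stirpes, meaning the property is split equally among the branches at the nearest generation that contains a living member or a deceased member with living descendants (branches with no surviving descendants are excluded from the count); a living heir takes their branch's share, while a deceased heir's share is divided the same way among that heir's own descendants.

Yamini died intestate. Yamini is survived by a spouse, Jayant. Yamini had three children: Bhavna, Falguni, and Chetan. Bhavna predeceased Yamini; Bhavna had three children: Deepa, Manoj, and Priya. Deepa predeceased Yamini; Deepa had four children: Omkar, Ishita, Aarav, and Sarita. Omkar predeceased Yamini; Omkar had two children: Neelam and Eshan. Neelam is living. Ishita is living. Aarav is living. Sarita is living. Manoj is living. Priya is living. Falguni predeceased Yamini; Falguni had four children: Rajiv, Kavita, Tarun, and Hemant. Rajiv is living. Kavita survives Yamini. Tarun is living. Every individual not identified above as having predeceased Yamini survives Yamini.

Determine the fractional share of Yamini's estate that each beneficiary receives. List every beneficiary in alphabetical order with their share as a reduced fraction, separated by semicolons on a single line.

Jayant, as surviving spouse, takes 2/5.
The remaining 3/5 passes to Yamini's descendants per stirpes.
The 3/5 is divided into 3 equal shares of 1/5 among Bhavna, Falguni, Chetan.
Bhavna predeceased; the 1/5 allotted to Bhavna's branch passes to Bhavna's issue by representation.
The 1/5 is divided into 3 equal shares of 1/15 among Deepa, Manoj, Priya.
Deepa predeceased; the 1/15 allotted to Deepa's branch passes to Deepa's issue by representation.
The 1/15 is divided into 4 equal shares of 1/60 among Omkar, Ishita, Aarav, Sarita.
Omkar predeceased; the 1/60 allotted to Omkar's branch passes to Omkar's issue by representation.
The 1/60 is divided into 2 equal shares of 1/120 among Neelam, Eshan.
Neelam is living and takes 1/120.
Eshan is living and takes 1/120.
Ishita is living and takes 1/60.
Aarav is living and takes 1/60.
Sarita is living and takes 1/60.
Manoj is living and takes 1/15.
Priya is living and takes 1/15.
Falguni predeceased; the 1/5 allotted to Falguni's branch passes to Falguni's issue by representation.
The 1/5 is divided into 4 equal shares of 1/20 among Rajiv, Kavita, Tarun, Hemant.
Rajiv is living and takes 1/20.
Kavita is living and takes 1/20.
Tarun is living and takes 1/20.
Hemant is living and takes 1/20.
Chetan is living and takes 1/5.

Aarav 1/60; Chetan 1/5; Eshan 1/120; Hemant 1/20; Ishita 1/60; Jayant 2/5; Kavita 1/20; Manoj 1/15; Neelam 1/120; Priya 1/15; Rajiv 1/20; Sarita 1/60; Tarun 1/20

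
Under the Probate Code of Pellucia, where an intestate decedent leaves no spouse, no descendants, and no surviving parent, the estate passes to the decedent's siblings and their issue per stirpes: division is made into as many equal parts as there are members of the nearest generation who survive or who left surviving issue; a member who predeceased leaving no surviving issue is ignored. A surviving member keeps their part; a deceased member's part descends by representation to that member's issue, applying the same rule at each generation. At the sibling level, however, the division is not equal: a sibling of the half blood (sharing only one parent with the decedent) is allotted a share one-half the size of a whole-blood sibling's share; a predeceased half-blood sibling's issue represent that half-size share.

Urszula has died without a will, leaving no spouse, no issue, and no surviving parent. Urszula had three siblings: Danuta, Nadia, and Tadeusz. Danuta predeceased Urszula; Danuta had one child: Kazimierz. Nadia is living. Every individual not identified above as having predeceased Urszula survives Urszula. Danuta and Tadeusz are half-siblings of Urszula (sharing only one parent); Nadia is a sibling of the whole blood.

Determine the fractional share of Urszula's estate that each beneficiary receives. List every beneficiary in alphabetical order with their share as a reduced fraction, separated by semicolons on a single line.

Kazimierz 1/4; Nadia 1/2; Tadeusz 1/4

No spouse, descendants, or parent survives, so the estate passes to Urszula's siblings per stirpes.
Half-blood siblings count for one-half the weight of whole-blood siblings at the initial division.
Dividing 1 in proportion to weights (total weight 2): Danuta (weight 1/2) → 1/4; Nadia (weight 1) → 1/2; Tadeusz (weight 1/2) → 1/4.
Danuta predeceased; the 1/4 allotted to Danuta's branch passes to Danuta's issue by representation.
Kazimierz is the sole taker at this level and receives the full 1/4.
Nadia is living and takes 1/2.
Tadeusz is living and takes 1/4.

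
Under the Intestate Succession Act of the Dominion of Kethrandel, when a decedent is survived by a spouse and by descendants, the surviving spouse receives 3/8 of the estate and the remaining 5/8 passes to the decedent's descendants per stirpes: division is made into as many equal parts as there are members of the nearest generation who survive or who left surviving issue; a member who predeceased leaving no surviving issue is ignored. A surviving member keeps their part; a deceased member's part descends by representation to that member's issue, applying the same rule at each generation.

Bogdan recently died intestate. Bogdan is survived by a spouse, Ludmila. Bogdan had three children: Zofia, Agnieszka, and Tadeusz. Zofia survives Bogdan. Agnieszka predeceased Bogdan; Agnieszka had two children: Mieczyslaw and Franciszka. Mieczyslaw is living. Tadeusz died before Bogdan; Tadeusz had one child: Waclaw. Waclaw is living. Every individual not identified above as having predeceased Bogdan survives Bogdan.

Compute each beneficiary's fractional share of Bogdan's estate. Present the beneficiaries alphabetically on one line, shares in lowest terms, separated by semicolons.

Ludmila, as surviving spouse, takes 3/8.
The remaining 5/8 passes to Bogdan's descendants per stirpes.
The 5/8 is divided into 3 equal shares of 5/24 among Zofia, Agnieszka, Tadeusz.
Zofia is living and takes 5/24.
Agnieszka predeceased; the 5/24 allotted to Agnieszka's branch passes to Agnieszka's issue by representation.
The 5/24 is divided into 2 equal shares of 5/48 among Mieczyslaw, Franciszka.
Mieczyslaw is living and takes 5/48.
Franciszka is living and takes 5/48.
Tadeusz predeceased; the 5/24 allotted to Tadeusz's branch passes to Tadeusz's issue by representation.
Waclaw is the sole taker at this level and receives the full 5/24.

Franciszka 5/48; Ludmila 3/8; Mieczyslaw 5/48; Waclaw 5/24; Zofia 5/24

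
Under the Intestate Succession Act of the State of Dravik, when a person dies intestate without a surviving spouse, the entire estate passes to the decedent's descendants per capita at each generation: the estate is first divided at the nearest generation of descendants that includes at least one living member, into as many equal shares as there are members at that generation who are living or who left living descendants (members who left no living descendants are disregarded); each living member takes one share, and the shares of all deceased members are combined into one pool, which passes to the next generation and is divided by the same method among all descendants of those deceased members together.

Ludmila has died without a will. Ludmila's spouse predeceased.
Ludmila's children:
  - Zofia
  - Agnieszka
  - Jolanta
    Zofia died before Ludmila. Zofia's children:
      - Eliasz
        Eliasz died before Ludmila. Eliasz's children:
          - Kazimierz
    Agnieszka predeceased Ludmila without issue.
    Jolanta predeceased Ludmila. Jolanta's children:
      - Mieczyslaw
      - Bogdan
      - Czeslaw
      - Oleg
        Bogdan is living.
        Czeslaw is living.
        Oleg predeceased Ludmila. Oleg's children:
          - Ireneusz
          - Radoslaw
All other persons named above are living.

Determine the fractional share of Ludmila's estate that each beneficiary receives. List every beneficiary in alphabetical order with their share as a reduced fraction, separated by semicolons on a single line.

There is no surviving spouse, so the entire estate passes to Ludmila's descendants per capita at each generation.
No one at generation 1 (Zofia, Jolanta) is living; moving to the next generation.
At generation 2 (Eliasz, Mieczyslaw, Bogdan, Czeslaw, Oleg) there are 5 shares of (1)/5 = 1/5 each.
Living: Mieczyslaw, Bogdan, and Czeslaw — each takes 1/5.
Deceased: Eliasz and Oleg. Their combined 2/5 is pooled and carried to generation 3.
At generation 3 (Kazimierz, Ireneusz, Radoslaw) there are 3 shares of (2/5)/3 = 2/15 each.
Living: Kazimierz, Ireneusz, and Radoslaw — each takes 2/15.

Bogdan 1/5; Czeslaw 1/5; Ireneusz 2/15; Kazimierz 2/15; Mieczyslaw 1/5; Radoslaw 2/15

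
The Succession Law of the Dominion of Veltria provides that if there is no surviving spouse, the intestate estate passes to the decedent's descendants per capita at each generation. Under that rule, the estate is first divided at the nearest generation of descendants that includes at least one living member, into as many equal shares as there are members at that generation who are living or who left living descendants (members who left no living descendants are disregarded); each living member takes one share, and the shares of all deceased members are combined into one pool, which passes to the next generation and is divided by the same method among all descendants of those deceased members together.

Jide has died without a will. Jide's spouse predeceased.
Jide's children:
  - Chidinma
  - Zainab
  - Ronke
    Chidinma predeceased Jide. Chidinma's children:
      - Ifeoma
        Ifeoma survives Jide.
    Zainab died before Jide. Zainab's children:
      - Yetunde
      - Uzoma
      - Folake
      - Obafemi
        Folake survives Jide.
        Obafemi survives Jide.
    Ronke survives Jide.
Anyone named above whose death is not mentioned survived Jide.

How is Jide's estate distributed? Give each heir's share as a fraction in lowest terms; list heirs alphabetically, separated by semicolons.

Folake 2/15; Ifeoma 2/15; Obafemi 2/15; Ronke 1/3; Uzoma 2/15; Yetunde 2/15

There is no surviving spouse, so the entire estate passes to Jide's descendants per capita at each generation.
At generation 1 (Chidinma, Zainab, Ronke) there are 3 shares of (1)/3 = 1/3 each.
Living: Ronke — each takes 1/3.
Deceased: Chidinma and Zainab. Their combined 2/3 is pooled and carried to generation 2.
At generation 2 (Ifeoma, Yetunde, Uzoma, Folake, Obafemi) there are 5 shares of (2/3)/5 = 2/15 each.
Living: Ifeoma, Yetunde, Uzoma, Folake, and Obafemi — each takes 2/15.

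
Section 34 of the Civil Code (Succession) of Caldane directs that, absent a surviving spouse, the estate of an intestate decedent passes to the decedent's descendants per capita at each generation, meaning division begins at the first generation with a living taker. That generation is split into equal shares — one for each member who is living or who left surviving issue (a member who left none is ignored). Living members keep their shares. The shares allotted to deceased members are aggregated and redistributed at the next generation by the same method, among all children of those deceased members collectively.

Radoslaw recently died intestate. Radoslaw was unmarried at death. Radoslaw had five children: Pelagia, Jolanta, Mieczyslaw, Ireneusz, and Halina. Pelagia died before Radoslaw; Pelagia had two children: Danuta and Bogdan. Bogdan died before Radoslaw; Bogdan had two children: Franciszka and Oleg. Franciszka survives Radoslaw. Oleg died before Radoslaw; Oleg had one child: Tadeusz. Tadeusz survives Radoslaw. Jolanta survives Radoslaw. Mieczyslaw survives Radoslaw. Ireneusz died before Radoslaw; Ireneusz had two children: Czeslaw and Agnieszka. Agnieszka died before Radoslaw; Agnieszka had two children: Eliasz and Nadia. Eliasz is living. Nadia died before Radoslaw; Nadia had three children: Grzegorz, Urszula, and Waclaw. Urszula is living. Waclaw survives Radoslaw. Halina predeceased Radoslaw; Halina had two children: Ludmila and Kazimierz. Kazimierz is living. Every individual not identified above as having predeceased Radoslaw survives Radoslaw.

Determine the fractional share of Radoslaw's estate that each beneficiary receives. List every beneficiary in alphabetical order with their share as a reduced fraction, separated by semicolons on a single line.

There is no surviving spouse, so the entire estate passes to Radoslaw's descendants per capita at each generation.
At generation 1 (Pelagia, Jolanta, Mieczyslaw, Ireneusz, Halina) there are 5 shares of (1)/5 = 1/5 each.
Living: Jolanta and Mieczyslaw — each takes 1/5.
Deceased: Pelagia, Ireneusz, and Halina. Their combined 3/5 is pooled and carried to generation 2.
At generation 2 (Danuta, Bogdan, Czeslaw, Agnieszka, Ludmila, Kazimierz) there are 6 shares of (3/5)/6 = 1/10 each.
Living: Danuta, Czeslaw, Ludmila, and Kazimierz — each takes 1/10.
Deceased: Bogdan and Agnieszka. Their combined 1/5 is pooled and carried to generation 3.
At generation 3 (Franciszka, Oleg, Eliasz, Nadia) there are 4 shares of (1/5)/4 = 1/20 each.
Living: Franciszka and Eliasz — each takes 1/20.
Deceased: Oleg and Nadia. Their combined 1/10 is pooled and carried to generation 4.
At generation 4 (Tadeusz, Grzegorz, Urszula, Waclaw) there are 4 shares of (1/10)/4 = 1/40 each.
Living: Tadeusz, Grzegorz, Urszula, and Waclaw — each takes 1/40.

Czeslaw 1/10; Danuta 1/10; Eliasz 1/20; Franciszka 1/20; Grzegorz 1/40; Jolanta 1/5; Kazimierz 1/10; Ludmila 1/10; Mieczyslaw 1/5; Tadeusz 1/40; Urszula 1/40; Waclaw 1/40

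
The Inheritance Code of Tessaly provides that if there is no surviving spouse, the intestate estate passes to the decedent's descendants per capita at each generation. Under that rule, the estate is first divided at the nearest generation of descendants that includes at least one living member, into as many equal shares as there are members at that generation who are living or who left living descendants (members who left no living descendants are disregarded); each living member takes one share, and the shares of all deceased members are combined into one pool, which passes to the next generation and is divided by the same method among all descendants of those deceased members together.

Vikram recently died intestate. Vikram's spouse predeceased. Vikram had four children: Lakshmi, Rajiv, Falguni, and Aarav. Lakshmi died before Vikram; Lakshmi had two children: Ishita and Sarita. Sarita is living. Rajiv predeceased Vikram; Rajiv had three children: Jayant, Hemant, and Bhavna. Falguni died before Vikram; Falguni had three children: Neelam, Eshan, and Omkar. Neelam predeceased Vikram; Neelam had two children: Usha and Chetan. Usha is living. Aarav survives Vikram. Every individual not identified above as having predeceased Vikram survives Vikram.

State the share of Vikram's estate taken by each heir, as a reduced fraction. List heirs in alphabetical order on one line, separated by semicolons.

There is no surviving spouse, so the entire estate passes to Vikram's descendants per capita at each generation.
At generation 1 (Lakshmi, Rajiv, Falguni, Aarav) there are 4 shares of (1)/4 = 1/4 each.
Living: Aarav — each takes 1/4.
Deceased: Lakshmi, Rajiv, and Falguni. Their combined 3/4 is pooled and carried to generation 2.
At generation 2 (Ishita, Sarita, Jayant, Hemant, Bhavna, Neelam, Eshan, Omkar) there are 8 shares of (3/4)/8 = 3/32 each.
Living: Ishita, Sarita, Jayant, Hemant, Bhavna, Eshan, and Omkar — each takes 3/32.
Deceased: Neelam. That 3/32 share is carried to generation 3.
At generation 3 (Usha, Chetan) there are 2 shares of (3/32)/2 = 3/64 each.
Living: Usha and Chetan — each takes 3/64.

Aarav 1/4; Bhavna 3/32; Chetan 3/64; Eshan 3/32; Hemant 3/32; Ishita 3/32; Jayant 3/32; Omkar 3/32; Sarita 3/32; Usha 3/64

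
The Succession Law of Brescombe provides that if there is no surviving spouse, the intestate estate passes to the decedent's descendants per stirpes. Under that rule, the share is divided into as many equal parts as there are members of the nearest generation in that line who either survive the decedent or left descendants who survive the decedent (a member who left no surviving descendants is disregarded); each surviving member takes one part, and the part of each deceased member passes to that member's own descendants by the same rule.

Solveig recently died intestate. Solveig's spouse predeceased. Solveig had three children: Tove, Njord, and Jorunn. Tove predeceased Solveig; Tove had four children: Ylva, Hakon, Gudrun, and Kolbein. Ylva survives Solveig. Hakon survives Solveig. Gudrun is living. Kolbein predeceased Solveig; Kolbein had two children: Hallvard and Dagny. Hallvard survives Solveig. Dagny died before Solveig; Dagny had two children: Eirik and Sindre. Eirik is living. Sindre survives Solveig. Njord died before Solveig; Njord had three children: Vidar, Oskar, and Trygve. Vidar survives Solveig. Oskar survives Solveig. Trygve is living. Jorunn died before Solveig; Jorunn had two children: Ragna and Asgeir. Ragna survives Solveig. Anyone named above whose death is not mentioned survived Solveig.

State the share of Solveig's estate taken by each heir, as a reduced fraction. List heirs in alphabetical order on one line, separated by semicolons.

There is no surviving spouse, so the entire estate passes to Solveig's descendants per stirpes.
The estate is divided into 3 equal shares of 1/3 among Tove, Njord, Jorunn.
Tove predeceased; the 1/3 allotted to Tove's branch passes to Tove's issue by representation.
The 1/3 is divided into 4 equal shares of 1/12 among Ylva, Hakon, Gudrun, Kolbein.
Ylva is living and takes 1/12.
Hakon is living and takes 1/12.
Gudrun is living and takes 1/12.
Kolbein predeceased; the 1/12 allotted to Kolbein's branch passes to Kolbein's issue by representation.
The 1/12 is divided into 2 equal shares of 1/24 among Hallvard, Dagny.
Hallvard is living and takes 1/24.
Dagny predeceased; the 1/24 allotted to Dagny's branch passes to Dagny's issue by representation.
The 1/24 is divided into 2 equal shares of 1/48 among Eirik, Sindre.
Eirik is living and takes 1/48.
Sindre is living and takes 1/48.
Njord predeceased; the 1/3 allotted to Njord's branch passes to Njord's issue by representation.
The 1/3 is divided into 3 equal shares of 1/9 among Vidar, Oskar, Trygve.
Vidar is living and takes 1/9.
Oskar is living and takes 1/9.
Trygve is living and takes 1/9.
Jorunn predeceased; the 1/3 allotted to Jorunn's branch passes to Jorunn's issue by representation.
The 1/3 is divided into 2 equal shares of 1/6 among Ragna, Asgeir.
Ragna is living and takes 1/6.
Asgeir is living and takes 1/6.

Asgeir 1/6; Eirik 1/48; Gudrun 1/12; Hakon 1/12; Hallvard 1/24; Oskar 1/9; Ragna 1/6; Sindre 1/48; Trygve 1/9; Vidar 1/9; Ylva 1/12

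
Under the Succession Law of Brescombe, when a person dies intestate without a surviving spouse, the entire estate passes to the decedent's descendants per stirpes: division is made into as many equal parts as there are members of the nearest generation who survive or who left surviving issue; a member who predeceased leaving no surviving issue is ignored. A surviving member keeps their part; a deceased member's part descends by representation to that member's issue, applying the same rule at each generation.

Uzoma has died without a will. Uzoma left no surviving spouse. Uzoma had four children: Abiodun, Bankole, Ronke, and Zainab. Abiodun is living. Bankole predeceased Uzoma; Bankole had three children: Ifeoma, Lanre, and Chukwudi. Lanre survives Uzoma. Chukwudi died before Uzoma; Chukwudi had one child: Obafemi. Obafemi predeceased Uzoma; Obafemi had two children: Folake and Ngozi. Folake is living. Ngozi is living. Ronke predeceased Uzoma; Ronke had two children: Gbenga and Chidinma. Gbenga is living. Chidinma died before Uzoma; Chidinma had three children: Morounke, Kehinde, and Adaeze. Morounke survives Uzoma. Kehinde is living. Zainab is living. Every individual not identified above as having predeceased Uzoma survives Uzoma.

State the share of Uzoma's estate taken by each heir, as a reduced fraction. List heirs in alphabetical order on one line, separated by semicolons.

There is no surviving spouse, so the entire estate passes to Uzoma's descendants per stirpes.
The estate is divided into 4 equal shares of 1/4 among Abiodun, Bankole, Ronke, Zainab.
Abiodun is living and takes 1/4.
Bankole predeceased; the 1/4 allotted to Bankole's branch passes to Bankole's issue by representation.
The 1/4 is divided into 3 equal shares of 1/12 among Ifeoma, Lanre, Chukwudi.
Ifeoma is living and takes 1/12.
Lanre is living and takes 1/12.
Chukwudi predeceased; the 1/12 allotted to Chukwudi's branch passes to Chukwudi's issue by representation.
Obafemi's line is the sole branch at this level, so the full 1/12 passes to Obafemi's issue by representation.
The 1/12 is divided into 2 equal shares of 1/24 among Folake, Ngozi.
Folake is living and takes 1/24.
Ngozi is living and takes 1/24.
Ronke predeceased; the 1/4 allotted to Ronke's branch passes to Ronke's issue by representation.
The 1/4 is divided into 2 equal shares of 1/8 among Gbenga, Chidinma.
Gbenga is living and takes 1/8.
Chidinma predeceased; the 1/8 allotted to Chidinma's branch passes to Chidinma's issue by representation.
The 1/8 is divided into 3 equal shares of 1/24 among Morounke, Kehinde, Adaeze.
Morounke is living and takes 1/24.
Kehinde is living and takes 1/24.
Adaeze is living and takes 1/24.
Zainab is living and takes 1/4.

Abiodun 1/4; Adaeze 1/24; Folake 1/24; Gbenga 1/8; Ifeoma 1/12; Kehinde 1/24; Lanre 1/12; Morounke 1/24; Ngozi 1/24; Zainab 1/4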